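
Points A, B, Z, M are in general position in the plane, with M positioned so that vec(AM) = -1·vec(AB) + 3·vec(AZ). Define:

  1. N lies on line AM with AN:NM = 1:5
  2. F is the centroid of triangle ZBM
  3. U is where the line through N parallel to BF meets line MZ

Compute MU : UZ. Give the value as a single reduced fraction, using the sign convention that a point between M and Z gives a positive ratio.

MU:UZ = -25/13

Work in coordinates with A = (0, 0), B = (1, 0), Z = (0, 1), M = (-1, 3).
1. N lies on line AM with AN:NM = 1:5 ⇒ N = (-1/6, 1/2)
2. F is the centroid of triangle ZBM ⇒ F = (0, 4/3)
3. U is where the line through N parallel to BF meets line MZ ⇒ U = (13/12, -7/6)
U = M + t·(Z−M) with t = 25/12, so MU:UZ = t:(1−t) = 25/12:-13/12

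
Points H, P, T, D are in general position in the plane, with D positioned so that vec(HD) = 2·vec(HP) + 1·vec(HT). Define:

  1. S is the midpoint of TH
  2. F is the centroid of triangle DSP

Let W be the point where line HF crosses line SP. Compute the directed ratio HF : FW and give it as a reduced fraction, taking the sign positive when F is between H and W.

Choose coordinates H = (0, 0), P = (1, 0), T = (0, 1), D = (2, 1).
1. S is the midpoint of TH ⇒ S = (0, 1/2)
2. F is the centroid of triangle DSP ⇒ F = (1, 1/2)
line HF meets SP at W = (1/2, 1/4)
F = H + t·(W−H) with t = 2, so HF:FW = 2:-1

HF:FW = -2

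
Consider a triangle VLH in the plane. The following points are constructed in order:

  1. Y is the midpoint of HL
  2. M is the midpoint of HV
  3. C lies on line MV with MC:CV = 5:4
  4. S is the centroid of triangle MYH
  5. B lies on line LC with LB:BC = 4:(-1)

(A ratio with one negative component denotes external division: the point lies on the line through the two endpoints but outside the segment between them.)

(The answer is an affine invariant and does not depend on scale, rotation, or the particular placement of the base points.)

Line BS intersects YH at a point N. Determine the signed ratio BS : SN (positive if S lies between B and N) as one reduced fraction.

Assign V = (0, 0), L = (1, 0), H = (0, 1) — the answer is frame-independent, so this choice is without loss of generality.
1. Y is the midpoint of HL ⇒ Y = (1/2, 1/2)
2. M is the midpoint of HV ⇒ M = (0, 1/2)
3. C lies on line MV with MC:CV = 5:4 ⇒ C = (0, 2/9)
4. S is the centroid of triangle MYH ⇒ S = (1/6, 2/3)
5. B lies on line LC with LB:BC = 4:(-1) ⇒ B = (-1/3, 8/27)
line BS meets YH at N = (37/141, 104/141)
S = B + t·(N−B) with t = 47/56, so BS:SN = 47/56:9/56

BS:SN = 47/9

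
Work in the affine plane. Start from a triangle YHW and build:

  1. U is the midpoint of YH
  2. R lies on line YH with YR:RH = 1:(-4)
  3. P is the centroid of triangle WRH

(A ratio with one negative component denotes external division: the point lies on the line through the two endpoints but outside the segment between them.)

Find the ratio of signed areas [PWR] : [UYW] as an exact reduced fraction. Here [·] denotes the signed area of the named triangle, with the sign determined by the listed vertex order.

Assign Y = (0, 0), H = (1, 0), W = (0, 1) — the answer is frame-independent, so this choice is without loss of generality.
1. U is the midpoint of YH ⇒ U = (1/2, 0)
2. R lies on line YH with YR:RH = 1:(-4) ⇒ R = (-1/3, 0)
3. P is the centroid of triangle WRH ⇒ P = (2/9, 1/3)
2·[PWR] = 4/9, 2·[UYW] = -1/2
[PWR]:[UYW] = 4/9:-1/2 = -8/9

[PWR]:[UYW] = -8/9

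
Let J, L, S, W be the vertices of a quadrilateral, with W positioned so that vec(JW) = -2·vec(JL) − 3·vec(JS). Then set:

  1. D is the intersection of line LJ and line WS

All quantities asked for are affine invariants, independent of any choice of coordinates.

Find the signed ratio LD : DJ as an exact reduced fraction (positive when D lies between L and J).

Work in coordinates with J = (0, 0), L = (1, 0), S = (0, 1), W = (-2, -3).
1. D is the intersection of line LJ and line WS ⇒ D = (-1/2, 0)
D = L + t·(J−L) with t = 3/2, so LD:DJ = t:(1−t) = 3/2:-1/2

LD:DJ = -3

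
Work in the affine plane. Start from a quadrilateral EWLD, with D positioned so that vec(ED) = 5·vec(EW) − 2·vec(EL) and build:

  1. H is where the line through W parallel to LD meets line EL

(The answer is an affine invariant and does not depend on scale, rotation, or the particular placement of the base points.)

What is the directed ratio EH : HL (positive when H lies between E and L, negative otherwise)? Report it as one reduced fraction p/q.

EH:HL = 3/2

Work in coordinates with E = (0, 0), W = (1, 0), L = (0, 1), D = (5, -2).
1. H is where the line through W parallel to LD meets line EL ⇒ H = (0, 3/5)
H = E + t·(L−E) with t = 3/5, so EH:HL = t:(1−t) = 3/5:2/5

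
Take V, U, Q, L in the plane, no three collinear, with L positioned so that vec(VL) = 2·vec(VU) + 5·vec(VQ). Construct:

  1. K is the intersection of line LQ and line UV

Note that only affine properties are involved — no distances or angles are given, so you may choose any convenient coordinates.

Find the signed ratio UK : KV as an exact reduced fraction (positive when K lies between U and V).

UK:KV = -3

Choose coordinates V = (0, 0), U = (1, 0), Q = (0, 1), L = (2, 5).
1. K is the intersection of line LQ and line UV ⇒ K = (-1/2, 0)
K = U + t·(V−U) with t = 3/2, so UK:KV = t:(1−t) = 3/2:-1/2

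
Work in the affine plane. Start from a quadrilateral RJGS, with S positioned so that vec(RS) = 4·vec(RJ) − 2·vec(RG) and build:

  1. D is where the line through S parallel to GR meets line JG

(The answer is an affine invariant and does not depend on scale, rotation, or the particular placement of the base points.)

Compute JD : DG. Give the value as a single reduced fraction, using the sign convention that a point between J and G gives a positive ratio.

Assign R = (0, 0), J = (1, 0), G = (0, 1), S = (4, -2) — the answer is frame-independent, so this choice is without loss of generality.
1. D is where the line through S parallel to GR meets line JG ⇒ D = (4, -3)
D = J + t·(G−J) with t = -3, so JD:DG = t:(1−t) = -3:4

JD:DG = -3/4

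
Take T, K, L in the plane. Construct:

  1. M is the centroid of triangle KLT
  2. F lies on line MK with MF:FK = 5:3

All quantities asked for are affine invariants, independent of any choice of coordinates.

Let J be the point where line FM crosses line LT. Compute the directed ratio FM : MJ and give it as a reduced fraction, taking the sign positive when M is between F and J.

Work in coordinates with T = (0, 0), K = (1, 0), L = (0, 1).
1. M is the centroid of triangle KLT ⇒ M = (1/3, 1/3)
2. F lies on line MK with MF:FK = 5:3 ⇒ F = (3/4, 1/8)
line FM meets LT at J = (0, 1/2)
M = F + t·(J−F) with t = 5/9, so FM:MJ = 5/9:4/9

FM:MJ = 5/4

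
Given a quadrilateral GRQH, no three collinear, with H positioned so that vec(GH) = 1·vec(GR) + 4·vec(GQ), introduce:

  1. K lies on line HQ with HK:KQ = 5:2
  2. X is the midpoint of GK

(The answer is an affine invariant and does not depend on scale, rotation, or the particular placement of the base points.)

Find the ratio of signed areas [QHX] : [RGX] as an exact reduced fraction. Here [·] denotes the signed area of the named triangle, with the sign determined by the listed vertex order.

[QHX]:[RGX] = 7/13

Choose coordinates G = (0, 0), R = (1, 0), Q = (0, 1), H = (1, 4).
1. K lies on line HQ with HK:KQ = 5:2 ⇒ K = (2/7, 13/7)
2. X is the midpoint of GK ⇒ X = (1/7, 13/14)
2·[QHX] = -1/2, 2·[RGX] = -13/14
[QHX]:[RGX] = -1/2:-13/14 = 7/13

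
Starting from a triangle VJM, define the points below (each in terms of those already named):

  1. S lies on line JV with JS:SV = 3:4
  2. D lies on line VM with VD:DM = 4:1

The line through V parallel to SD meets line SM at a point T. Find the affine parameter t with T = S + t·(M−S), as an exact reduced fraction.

t = -4

Work in coordinates with V = (0, 0), J = (1, 0), M = (0, 1).
1. S lies on line JV with JS:SV = 3:4 ⇒ S = (4/7, 0)
2. D lies on line VM with VD:DM = 4:1 ⇒ D = (0, 4/5)
through V parallel to SD: direction (-4/7, 4/5); meets SM at T = (20/7, -4)
T = S + t·(M−S) with t = -4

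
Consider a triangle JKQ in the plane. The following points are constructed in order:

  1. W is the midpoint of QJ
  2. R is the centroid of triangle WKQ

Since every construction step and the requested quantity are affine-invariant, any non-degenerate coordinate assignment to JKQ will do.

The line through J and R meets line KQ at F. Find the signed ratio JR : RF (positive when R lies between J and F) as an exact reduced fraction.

JR:RF = 5

Work in coordinates with J = (0, 0), K = (1, 0), Q = (0, 1).
1. W is the midpoint of QJ ⇒ W = (0, 1/2)
2. R is the centroid of triangle WKQ ⇒ R = (1/3, 1/2)
line JR meets KQ at F = (2/5, 3/5)
R = J + t·(F−J) with t = 5/6, so JR:RF = 5/6:1/6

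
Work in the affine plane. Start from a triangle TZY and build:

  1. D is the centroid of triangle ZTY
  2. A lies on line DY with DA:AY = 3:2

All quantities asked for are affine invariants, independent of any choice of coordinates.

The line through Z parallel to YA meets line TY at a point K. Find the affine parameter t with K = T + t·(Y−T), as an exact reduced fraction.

t = 2

Choose coordinates T = (0, 0), Z = (1, 0), Y = (0, 1).
1. D is the centroid of triangle ZTY ⇒ D = (1/3, 1/3)
2. A lies on line DY with DA:AY = 3:2 ⇒ A = (2/15, 11/15)
through Z parallel to YA: direction (2/15, -4/15); meets TY at K = (0, 2)
K = T + t·(Y−T) with t = 2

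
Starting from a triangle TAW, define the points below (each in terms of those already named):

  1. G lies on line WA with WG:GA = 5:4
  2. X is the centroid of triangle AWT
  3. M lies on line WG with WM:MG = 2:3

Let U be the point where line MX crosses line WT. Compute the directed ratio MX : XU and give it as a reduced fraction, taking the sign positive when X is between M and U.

MX:XU = -1/3

Assign T = (0, 0), A = (1, 0), W = (0, 1) — the answer is frame-independent, so this choice is without loss of generality.
1. G lies on line WA with WG:GA = 5:4 ⇒ G = (5/9, 4/9)
2. X is the centroid of triangle AWT ⇒ X = (1/3, 1/3)
3. M lies on line WG with WM:MG = 2:3 ⇒ M = (2/9, 7/9)
line MX meets WT at U = (0, 5/3)
X = M + t·(U−M) with t = -1/2, so MX:XU = -1/2:3/2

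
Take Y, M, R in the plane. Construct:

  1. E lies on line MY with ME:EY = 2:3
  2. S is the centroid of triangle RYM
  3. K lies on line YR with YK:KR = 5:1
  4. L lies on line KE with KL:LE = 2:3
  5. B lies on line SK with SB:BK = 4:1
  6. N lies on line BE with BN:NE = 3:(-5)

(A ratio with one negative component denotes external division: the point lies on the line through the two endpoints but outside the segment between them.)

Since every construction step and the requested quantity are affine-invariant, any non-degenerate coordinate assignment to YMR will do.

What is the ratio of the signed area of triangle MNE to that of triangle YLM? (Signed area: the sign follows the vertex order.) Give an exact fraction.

[MNE]:[YLM] = -22/15

Work in coordinates with Y = (0, 0), M = (1, 0), R = (0, 1).
1. E lies on line MY with ME:EY = 2:3 ⇒ E = (3/5, 0)
2. S is the centroid of triangle RYM ⇒ S = (1/3, 1/3)
3. K lies on line YR with YK:KR = 5:1 ⇒ K = (0, 5/6)
4. L lies on line KE with KL:LE = 2:3 ⇒ L = (6/25, 1/2)
5. B lies on line SK with SB:BK = 4:1 ⇒ B = (1/15, 11/15)
6. N lies on line BE with BN:NE = 3:(-5) ⇒ N = (-11/15, 11/6)
2·[MNE] = 11/15, 2·[YLM] = -1/2
[MNE]:[YLM] = 11/15:-1/2 = -22/15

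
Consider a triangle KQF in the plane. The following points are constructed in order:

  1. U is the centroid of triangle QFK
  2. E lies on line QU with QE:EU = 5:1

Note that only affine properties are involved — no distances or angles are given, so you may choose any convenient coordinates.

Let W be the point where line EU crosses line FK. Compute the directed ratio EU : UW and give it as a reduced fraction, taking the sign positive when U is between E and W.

EU:UW = 1/3

Assign K = (0, 0), Q = (1, 0), F = (0, 1) — the answer is frame-independent, so this choice is without loss of generality.
1. U is the centroid of triangle QFK ⇒ U = (1/3, 1/3)
2. E lies on line QU with QE:EU = 5:1 ⇒ E = (4/9, 5/18)
line EU meets FK at W = (0, 1/2)
U = E + t·(W−E) with t = 1/4, so EU:UW = 1/4:3/4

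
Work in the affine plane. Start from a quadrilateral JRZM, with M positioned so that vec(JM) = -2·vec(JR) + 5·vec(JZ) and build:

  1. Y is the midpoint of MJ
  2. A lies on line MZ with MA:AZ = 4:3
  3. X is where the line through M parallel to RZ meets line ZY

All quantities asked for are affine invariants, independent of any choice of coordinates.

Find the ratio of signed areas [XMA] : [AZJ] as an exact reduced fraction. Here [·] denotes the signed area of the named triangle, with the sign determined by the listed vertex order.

[XMA]:[AZJ] = 8/3

Assign J = (0, 0), R = (1, 0), Z = (0, 1), M = (-2, 5) — the answer is frame-independent, so this choice is without loss of generality.
1. Y is the midpoint of MJ ⇒ Y = (-1, 5/2)
2. A lies on line MZ with MA:AZ = 4:3 ⇒ A = (-6/7, 19/7)
3. X is where the line through M parallel to RZ meets line ZY ⇒ X = (-4, 7)
2·[XMA] = -16/7, 2·[AZJ] = -6/7
[XMA]:[AZJ] = -16/7:-6/7 = 8/3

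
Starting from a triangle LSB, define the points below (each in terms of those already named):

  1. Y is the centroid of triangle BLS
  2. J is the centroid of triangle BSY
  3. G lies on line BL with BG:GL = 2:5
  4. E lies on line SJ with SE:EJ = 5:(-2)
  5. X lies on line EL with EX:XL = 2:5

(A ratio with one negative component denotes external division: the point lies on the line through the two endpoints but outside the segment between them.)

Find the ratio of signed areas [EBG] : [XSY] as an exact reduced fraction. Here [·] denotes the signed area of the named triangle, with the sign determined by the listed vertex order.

Work in coordinates with L = (0, 0), S = (1, 0), B = (0, 1).
1. Y is the centroid of triangle BLS ⇒ Y = (1/3, 1/3)
2. J is the centroid of triangle BSY ⇒ J = (4/9, 4/9)
3. G lies on line BL with BG:GL = 2:5 ⇒ G = (0, 5/7)
4. E lies on line SJ with SE:EJ = 5:(-2) ⇒ E = (2/27, 20/27)
5. X lies on line EL with EX:XL = 2:5 ⇒ X = (10/189, 100/189)
2·[EBG] = 4/189, 2·[XSY] = -1/27
[EBG]:[XSY] = 4/189:-1/27 = -4/7

[EBG]:[XSY] = -4/7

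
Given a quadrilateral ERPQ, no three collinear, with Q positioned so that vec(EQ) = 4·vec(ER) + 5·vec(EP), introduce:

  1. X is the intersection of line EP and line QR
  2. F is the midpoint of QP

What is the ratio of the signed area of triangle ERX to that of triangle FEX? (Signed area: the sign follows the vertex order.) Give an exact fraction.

[ERX]:[FEX] = -1/2

Choose coordinates E = (0, 0), R = (1, 0), P = (0, 1), Q = (4, 5).
1. X is the intersection of line EP and line QR ⇒ X = (0, -5/3)
2. F is the midpoint of QP ⇒ F = (2, 3)
2·[ERX] = -5/3, 2·[FEX] = 10/3
[ERX]:[FEX] = -5/3:10/3 = -1/2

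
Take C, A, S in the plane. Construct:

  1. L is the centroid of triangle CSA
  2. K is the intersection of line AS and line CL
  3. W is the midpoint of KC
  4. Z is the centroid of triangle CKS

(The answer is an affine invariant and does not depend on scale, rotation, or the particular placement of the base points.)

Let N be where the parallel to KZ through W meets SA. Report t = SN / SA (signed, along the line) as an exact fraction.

t = 3/4

Work in coordinates with C = (0, 0), A = (1, 0), S = (0, 1).
1. L is the centroid of triangle CSA ⇒ L = (1/3, 1/3)
2. K is the intersection of line AS and line CL ⇒ K = (1/2, 1/2)
3. W is the midpoint of KC ⇒ W = (1/4, 1/4)
4. Z is the centroid of triangle CKS ⇒ Z = (1/6, 1/2)
through W parallel to KZ: direction (-1/3, 0); meets SA at N = (3/4, 1/4)
N = S + t·(A−S) with t = 3/4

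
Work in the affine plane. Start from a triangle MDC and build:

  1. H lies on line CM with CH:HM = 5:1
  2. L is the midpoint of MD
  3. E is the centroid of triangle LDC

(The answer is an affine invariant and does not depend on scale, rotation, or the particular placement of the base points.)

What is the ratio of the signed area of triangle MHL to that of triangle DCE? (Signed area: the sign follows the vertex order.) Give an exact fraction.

Assign M = (0, 0), D = (1, 0), C = (0, 1) — the answer is frame-independent, so this choice is without loss of generality.
1. H lies on line CM with CH:HM = 5:1 ⇒ H = (0, 1/6)
2. L is the midpoint of MD ⇒ L = (1/2, 0)
3. E is the centroid of triangle LDC ⇒ E = (1/2, 1/3)
2·[MHL] = -1/12, 2·[DCE] = 1/6
[MHL]:[DCE] = -1/12:1/6 = -1/2

[MHL]:[DCE] = -1/2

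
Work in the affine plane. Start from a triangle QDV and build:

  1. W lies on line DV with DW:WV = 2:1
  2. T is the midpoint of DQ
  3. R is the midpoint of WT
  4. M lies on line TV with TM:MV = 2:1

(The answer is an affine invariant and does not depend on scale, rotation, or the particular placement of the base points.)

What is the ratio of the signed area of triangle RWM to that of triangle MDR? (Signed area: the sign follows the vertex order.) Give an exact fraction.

[RWM]:[MDR] = -1/2

Work in coordinates with Q = (0, 0), D = (1, 0), V = (0, 1).
1. W lies on line DV with DW:WV = 2:1 ⇒ W = (1/3, 2/3)
2. T is the midpoint of DQ ⇒ T = (1/2, 0)
3. R is the midpoint of WT ⇒ R = (5/12, 1/3)
4. M lies on line TV with TM:MV = 2:1 ⇒ M = (1/6, 2/3)
2·[RWM] = 1/18, 2·[MDR] = -1/9
[RWM]:[MDR] = 1/18:-1/9 = -1/2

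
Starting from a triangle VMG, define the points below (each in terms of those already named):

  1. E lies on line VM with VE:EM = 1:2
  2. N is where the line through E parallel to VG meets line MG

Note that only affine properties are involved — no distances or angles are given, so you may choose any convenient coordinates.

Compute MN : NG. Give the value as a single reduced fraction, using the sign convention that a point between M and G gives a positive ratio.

Work in coordinates with V = (0, 0), M = (1, 0), G = (0, 1).
1. E lies on line VM with VE:EM = 1:2 ⇒ E = (1/3, 0)
2. N is where the line through E parallel to VG meets line MG ⇒ N = (1/3, 2/3)
N = M + t·(G−M) with t = 2/3, so MN:NG = t:(1−t) = 2/3:1/3

MN:NG = 2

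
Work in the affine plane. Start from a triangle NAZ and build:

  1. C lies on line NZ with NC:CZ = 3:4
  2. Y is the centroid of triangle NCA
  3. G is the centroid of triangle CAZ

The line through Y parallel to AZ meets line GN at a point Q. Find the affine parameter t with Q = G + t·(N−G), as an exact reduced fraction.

Choose coordinates N = (0, 0), A = (1, 0), Z = (0, 1).
1. C lies on line NZ with NC:CZ = 3:4 ⇒ C = (0, 3/7)
2. Y is the centroid of triangle NCA ⇒ Y = (1/3, 1/7)
3. G is the centroid of triangle CAZ ⇒ G = (1/3, 10/21)
through Y parallel to AZ: direction (-1, 1); meets GN at Q = (10/51, 100/357)
Q = G + t·(N−G) with t = 7/17

t = 7/17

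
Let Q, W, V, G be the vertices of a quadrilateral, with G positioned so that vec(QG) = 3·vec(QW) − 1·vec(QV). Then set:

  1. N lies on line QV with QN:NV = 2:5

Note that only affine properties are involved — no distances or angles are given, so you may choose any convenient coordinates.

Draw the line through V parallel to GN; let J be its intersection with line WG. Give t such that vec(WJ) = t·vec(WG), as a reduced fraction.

Work in coordinates with Q = (0, 0), W = (1, 0), V = (0, 1), G = (3, -1).
1. N lies on line QV with QN:NV = 2:5 ⇒ N = (0, 2/7)
through V parallel to GN: direction (-3, 9/7); meets WG at J = (-7, 4)
J = W + t·(G−W) with t = -4

t = -4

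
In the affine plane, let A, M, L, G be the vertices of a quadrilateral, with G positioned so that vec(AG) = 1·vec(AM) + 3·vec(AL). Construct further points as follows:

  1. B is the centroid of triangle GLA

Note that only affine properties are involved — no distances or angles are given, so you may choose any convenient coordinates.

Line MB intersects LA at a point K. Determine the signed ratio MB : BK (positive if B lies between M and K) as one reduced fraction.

MB:BK = 2

Work in coordinates with A = (0, 0), M = (1, 0), L = (0, 1), G = (1, 3).
1. B is the centroid of triangle GLA ⇒ B = (1/3, 4/3)
line MB meets LA at K = (0, 2)
B = M + t·(K−M) with t = 2/3, so MB:BK = 2/3:1/3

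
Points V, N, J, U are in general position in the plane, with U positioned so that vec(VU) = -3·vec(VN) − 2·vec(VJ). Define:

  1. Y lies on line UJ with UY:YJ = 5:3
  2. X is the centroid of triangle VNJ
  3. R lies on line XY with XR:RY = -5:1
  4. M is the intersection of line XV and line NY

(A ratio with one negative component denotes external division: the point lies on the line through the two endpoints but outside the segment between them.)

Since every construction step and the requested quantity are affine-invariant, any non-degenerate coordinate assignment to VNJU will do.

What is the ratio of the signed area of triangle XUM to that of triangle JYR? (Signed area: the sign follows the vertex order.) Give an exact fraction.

Work in coordinates with V = (0, 0), N = (1, 0), J = (0, 1), U = (-3, -2).
1. Y lies on line UJ with UY:YJ = 5:3 ⇒ Y = (-9/8, -1/8)
2. X is the centroid of triangle VNJ ⇒ X = (1/3, 1/3)
3. R lies on line XY with XR:RY = -5:1 ⇒ R = (-143/96, -23/96)
4. M is the intersection of line XV and line NY ⇒ M = (-1/16, -1/16)
2·[XUM] = 19/48, 2·[JYR] = -9/32
[XUM]:[JYR] = 19/48:-9/32 = -38/27

[XUM]:[JYR] = -38/27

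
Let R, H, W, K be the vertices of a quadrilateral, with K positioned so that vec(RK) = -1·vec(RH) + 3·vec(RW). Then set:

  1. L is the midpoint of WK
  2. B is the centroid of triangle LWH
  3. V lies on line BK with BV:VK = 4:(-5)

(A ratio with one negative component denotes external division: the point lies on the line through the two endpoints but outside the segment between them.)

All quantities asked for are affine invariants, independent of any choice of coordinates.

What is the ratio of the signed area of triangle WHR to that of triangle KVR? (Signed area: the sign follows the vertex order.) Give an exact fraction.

[WHR]:[KVR] = 2/15

Set R = (0, 0), H = (1, 0), W = (0, 1), K = (-1, 3); any affine frame gives the same invariant.
1. L is the midpoint of WK ⇒ L = (-1/2, 2)
2. B is the centroid of triangle LWH ⇒ B = (1/6, 1)
3. V lies on line BK with BV:VK = 4:(-5) ⇒ V = (29/6, -7)
2·[WHR] = -1, 2·[KVR] = -15/2
[WHR]:[KVR] = -1:-15/2 = 2/15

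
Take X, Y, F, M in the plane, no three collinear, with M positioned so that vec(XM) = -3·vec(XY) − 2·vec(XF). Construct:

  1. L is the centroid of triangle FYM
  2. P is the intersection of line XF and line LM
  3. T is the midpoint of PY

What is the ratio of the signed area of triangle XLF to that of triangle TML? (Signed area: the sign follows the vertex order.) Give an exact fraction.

Work in coordinates with X = (0, 0), Y = (1, 0), F = (0, 1), M = (-3, -2).
1. L is the centroid of triangle FYM ⇒ L = (-2/3, -1/3)
2. P is the intersection of line XF and line LM ⇒ P = (0, 1/7)
3. T is the midpoint of PY ⇒ T = (1/2, 1/14)
2·[XLF] = -2/3, 2·[TML] = -1
[XLF]:[TML] = -2/3:-1 = 2/3

[XLF]:[TML] = 2/3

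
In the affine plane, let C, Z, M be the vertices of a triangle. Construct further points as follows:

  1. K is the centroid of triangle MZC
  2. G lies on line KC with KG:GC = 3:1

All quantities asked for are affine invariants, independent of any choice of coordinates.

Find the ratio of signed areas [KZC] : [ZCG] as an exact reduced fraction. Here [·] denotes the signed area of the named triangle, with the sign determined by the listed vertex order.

Set C = (0, 0), Z = (1, 0), M = (0, 1); any affine frame gives the same invariant.
1. K is the centroid of triangle MZC ⇒ K = (1/3, 1/3)
2. G lies on line KC with KG:GC = 3:1 ⇒ G = (1/12, 1/12)
2·[KZC] = -1/3, 2·[ZCG] = -1/12
[KZC]:[ZCG] = -1/3:-1/12 = 4

[KZC]:[ZCG] = 4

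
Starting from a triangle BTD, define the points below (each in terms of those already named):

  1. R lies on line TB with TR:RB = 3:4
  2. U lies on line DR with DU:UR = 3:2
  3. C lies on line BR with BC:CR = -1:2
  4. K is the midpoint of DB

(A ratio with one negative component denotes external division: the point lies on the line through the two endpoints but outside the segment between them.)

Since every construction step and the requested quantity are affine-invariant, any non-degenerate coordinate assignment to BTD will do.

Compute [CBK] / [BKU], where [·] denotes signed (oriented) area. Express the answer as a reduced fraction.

[CBK]:[BKU] = -5/3

Assign B = (0, 0), T = (1, 0), D = (0, 1) — the answer is frame-independent, so this choice is without loss of generality.
1. R lies on line TB with TR:RB = 3:4 ⇒ R = (4/7, 0)
2. U lies on line DR with DU:UR = 3:2 ⇒ U = (12/35, 2/5)
3. C lies on line BR with BC:CR = -1:2 ⇒ C = (-4/7, 0)
4. K is the midpoint of DB ⇒ K = (0, 1/2)
2·[CBK] = 2/7, 2·[BKU] = -6/35
[CBK]:[BKU] = 2/7:-6/35 = -5/3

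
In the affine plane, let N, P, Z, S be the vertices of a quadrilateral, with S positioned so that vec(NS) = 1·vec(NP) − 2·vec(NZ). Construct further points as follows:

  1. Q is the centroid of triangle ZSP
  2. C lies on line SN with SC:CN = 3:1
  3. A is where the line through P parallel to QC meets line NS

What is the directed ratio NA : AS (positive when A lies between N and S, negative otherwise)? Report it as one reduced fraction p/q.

Choose coordinates N = (0, 0), P = (1, 0), Z = (0, 1), S = (1, -2).
1. Q is the centroid of triangle ZSP ⇒ Q = (2/3, -1/3)
2. C lies on line SN with SC:CN = 3:1 ⇒ C = (1/4, -1/2)
3. A is where the line through P parallel to QC meets line NS ⇒ A = (1/6, -1/3)
A = N + t·(S−N) with t = 1/6, so NA:AS = t:(1−t) = 1/6:5/6

NA:AS = 1/5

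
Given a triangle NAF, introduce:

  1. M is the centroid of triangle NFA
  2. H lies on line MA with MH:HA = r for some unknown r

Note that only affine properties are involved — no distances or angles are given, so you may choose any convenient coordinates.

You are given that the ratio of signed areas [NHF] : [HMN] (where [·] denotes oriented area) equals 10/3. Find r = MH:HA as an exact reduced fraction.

r = 3

Work in coordinates with N = (0, 0), A = (1, 0), F = (0, 1).
1. M is the centroid of triangle NFA ⇒ M = (1/3, 1/3)
2. With MH:HA = r, write λ = r/(r+1) so H = M + λ·(A−M); H is affine-linear in λ
Every point depending on H is an affine combination of H and λ-independent points, so each such coordinate is linear in λ; the λ² term in each signed area is a multiple of (A−M)×(A−M) = 0, so 2·[NHF] and 2·[HMN] are each linear in λ. Evaluating at λ=0 and λ=1:
  2·[NHF] = 2/3·λ + 1/3,   2·[HMN] = 1/3·λ
So [NHF]:[HMN] = (2/3·λ + 1/3) / (1/3·λ). Setting this equal to 10/3:
  2/3·λ + 1/3 = 10/3·(1/3·λ)  ⇒  λ = 3/4
Then r = λ/(1−λ) = (3/4)/(1/4) = 3. Check: with r = 3, H = (5/6, 1/12) and [NHF]:[HMN] = 10/3 as required.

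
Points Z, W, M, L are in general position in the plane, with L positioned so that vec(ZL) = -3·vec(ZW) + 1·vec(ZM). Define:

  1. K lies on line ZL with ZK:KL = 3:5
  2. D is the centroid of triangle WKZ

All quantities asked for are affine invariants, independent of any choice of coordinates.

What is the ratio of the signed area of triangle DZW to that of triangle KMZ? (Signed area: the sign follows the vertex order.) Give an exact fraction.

Work in coordinates with Z = (0, 0), W = (1, 0), M = (0, 1), L = (-3, 1).
1. K lies on line ZL with ZK:KL = 3:5 ⇒ K = (-9/8, 3/8)
2. D is the centroid of triangle WKZ ⇒ D = (-1/24, 1/8)
2·[DZW] = 1/8, 2·[KMZ] = -9/8
[DZW]:[KMZ] = 1/8:-9/8 = -1/9

[DZW]:[KMZ] = -1/9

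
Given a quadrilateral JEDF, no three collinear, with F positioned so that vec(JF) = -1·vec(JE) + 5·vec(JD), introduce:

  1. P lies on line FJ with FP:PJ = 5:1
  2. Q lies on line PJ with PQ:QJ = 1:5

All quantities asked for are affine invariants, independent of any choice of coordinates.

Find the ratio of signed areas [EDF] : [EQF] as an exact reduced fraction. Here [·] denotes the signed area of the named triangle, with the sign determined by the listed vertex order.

[EDF]:[EQF] = 108/155

Set J = (0, 0), E = (1, 0), D = (0, 1), F = (-1, 5); any affine frame gives the same invariant.
1. P lies on line FJ with FP:PJ = 5:1 ⇒ P = (-1/6, 5/6)
2. Q lies on line PJ with PQ:QJ = 1:5 ⇒ Q = (-5/36, 25/36)
2·[EDF] = -3, 2·[EQF] = -155/36
[EDF]:[EQF] = -3:-155/36 = 108/155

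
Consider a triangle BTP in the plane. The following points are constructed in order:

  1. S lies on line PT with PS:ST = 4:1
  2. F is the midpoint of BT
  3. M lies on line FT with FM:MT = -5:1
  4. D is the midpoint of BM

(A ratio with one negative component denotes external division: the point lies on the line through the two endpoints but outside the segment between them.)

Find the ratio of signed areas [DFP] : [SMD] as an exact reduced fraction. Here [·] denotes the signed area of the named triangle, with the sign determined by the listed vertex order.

Work in coordinates with B = (0, 0), T = (1, 0), P = (0, 1).
1. S lies on line PT with PS:ST = 4:1 ⇒ S = (4/5, 1/5)
2. F is the midpoint of BT ⇒ F = (1/2, 0)
3. M lies on line FT with FM:MT = -5:1 ⇒ M = (9/8, 0)
4. D is the midpoint of BM ⇒ D = (9/16, 0)
2·[DFP] = -1/16, 2·[SMD] = -9/80
[DFP]:[SMD] = -1/16:-9/80 = 5/9

[DFP]:[SMD] = 5/9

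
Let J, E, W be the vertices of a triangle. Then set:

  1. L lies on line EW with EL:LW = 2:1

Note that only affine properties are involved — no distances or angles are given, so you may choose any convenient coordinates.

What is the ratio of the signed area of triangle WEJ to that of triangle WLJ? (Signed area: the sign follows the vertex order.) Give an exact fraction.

Choose coordinates J = (0, 0), E = (1, 0), W = (0, 1).
1. L lies on line EW with EL:LW = 2:1 ⇒ L = (1/3, 2/3)
2·[WEJ] = -1, 2·[WLJ] = -1/3
[WEJ]:[WLJ] = -1:-1/3 = 3

[WEJ]:[WLJ] = 3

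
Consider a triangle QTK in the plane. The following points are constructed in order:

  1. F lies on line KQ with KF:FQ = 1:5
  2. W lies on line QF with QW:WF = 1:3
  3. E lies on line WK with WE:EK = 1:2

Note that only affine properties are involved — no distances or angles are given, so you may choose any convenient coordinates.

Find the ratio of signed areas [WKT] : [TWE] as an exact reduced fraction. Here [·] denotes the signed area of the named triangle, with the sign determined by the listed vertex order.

Assign Q = (0, 0), T = (1, 0), K = (0, 1) — the answer is frame-independent, so this choice is without loss of generality.
1. F lies on line KQ with KF:FQ = 1:5 ⇒ F = (0, 5/6)
2. W lies on line QF with QW:WF = 1:3 ⇒ W = (0, 5/24)
3. E lies on line WK with WE:EK = 1:2 ⇒ E = (0, 17/36)
2·[WKT] = -19/24, 2·[TWE] = -19/72
[WKT]:[TWE] = -19/24:-19/72 = 3

[WKT]:[TWE] = 3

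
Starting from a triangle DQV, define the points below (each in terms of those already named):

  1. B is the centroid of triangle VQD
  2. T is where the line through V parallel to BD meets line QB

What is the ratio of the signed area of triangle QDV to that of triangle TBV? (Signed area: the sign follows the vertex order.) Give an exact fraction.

[QDV]:[TBV] = -3

Set D = (0, 0), Q = (1, 0), V = (0, 1); any affine frame gives the same invariant.
1. B is the centroid of triangle VQD ⇒ B = (1/3, 1/3)
2. T is where the line through V parallel to BD meets line QB ⇒ T = (-1/3, 2/3)
2·[QDV] = -1, 2·[TBV] = 1/3
[QDV]:[TBV] = -1:1/3 = -3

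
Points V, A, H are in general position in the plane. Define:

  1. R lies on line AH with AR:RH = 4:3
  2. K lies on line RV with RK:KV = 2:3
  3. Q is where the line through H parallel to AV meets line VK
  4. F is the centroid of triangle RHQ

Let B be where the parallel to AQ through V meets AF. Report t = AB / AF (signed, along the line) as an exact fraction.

t = 28/11

Assign V = (0, 0), A = (1, 0), H = (0, 1) — the answer is frame-independent, so this choice is without loss of generality.
1. R lies on line AH with AR:RH = 4:3 ⇒ R = (3/7, 4/7)
2. K lies on line RV with RK:KV = 2:3 ⇒ K = (9/35, 12/35)
3. Q is where the line through H parallel to AV meets line VK ⇒ Q = (3/4, 1)
4. F is the centroid of triangle RHQ ⇒ F = (11/28, 6/7)
through V parallel to AQ: direction (-1/4, 1); meets AF at B = (-6/11, 24/11)
B = A + t·(F−A) with t = 28/11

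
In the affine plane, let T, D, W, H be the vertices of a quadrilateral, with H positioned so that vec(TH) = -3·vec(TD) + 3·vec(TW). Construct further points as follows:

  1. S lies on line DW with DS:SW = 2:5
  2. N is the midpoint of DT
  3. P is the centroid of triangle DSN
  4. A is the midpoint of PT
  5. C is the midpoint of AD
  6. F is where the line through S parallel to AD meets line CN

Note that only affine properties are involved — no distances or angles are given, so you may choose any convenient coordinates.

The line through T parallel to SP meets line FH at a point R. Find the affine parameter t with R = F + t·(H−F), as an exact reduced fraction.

t = 16/37

Work in coordinates with T = (0, 0), D = (1, 0), W = (0, 1), H = (-3, 3).
1. S lies on line DW with DS:SW = 2:5 ⇒ S = (5/7, 2/7)
2. N is the midpoint of DT ⇒ N = (1/2, 0)
3. P is the centroid of triangle DSN ⇒ P = (31/42, 2/21)
4. A is the midpoint of PT ⇒ A = (31/84, 1/21)
5. C is the midpoint of AD ⇒ C = (115/168, 1/42)
6. F is where the line through S parallel to AD meets line CN ⇒ F = (83/42, 4/21)
through T parallel to SP: direction (1/42, -4/21); meets FH at R = (-13/74, 52/37)
R = F + t·(H−F) with t = 16/37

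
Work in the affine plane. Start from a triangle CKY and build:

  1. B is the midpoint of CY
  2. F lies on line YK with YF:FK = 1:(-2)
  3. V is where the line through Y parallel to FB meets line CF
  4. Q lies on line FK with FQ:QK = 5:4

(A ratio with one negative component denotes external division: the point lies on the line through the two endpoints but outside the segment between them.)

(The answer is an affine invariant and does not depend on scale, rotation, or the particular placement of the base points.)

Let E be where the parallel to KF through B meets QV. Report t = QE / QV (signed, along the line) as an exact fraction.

Set C = (0, 0), K = (1, 0), Y = (0, 1); any affine frame gives the same invariant.
1. B is the midpoint of CY ⇒ B = (0, 1/2)
2. F lies on line YK with YF:FK = 1:(-2) ⇒ F = (-1, 2)
3. V is where the line through Y parallel to FB meets line CF ⇒ V = (-2, 4)
4. Q lies on line FK with FQ:QK = 5:4 ⇒ Q = (1/9, 8/9)
through B parallel to KF: direction (-2, 2); meets QV at E = (7/6, -2/3)
E = Q + t·(V−Q) with t = -1/2

t = -1/2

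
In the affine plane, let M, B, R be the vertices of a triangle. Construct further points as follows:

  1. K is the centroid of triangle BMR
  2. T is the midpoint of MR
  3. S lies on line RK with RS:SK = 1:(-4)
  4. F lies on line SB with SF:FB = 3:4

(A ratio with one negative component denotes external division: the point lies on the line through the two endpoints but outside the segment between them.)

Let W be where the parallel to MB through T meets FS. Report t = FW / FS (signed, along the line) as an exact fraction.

Choose coordinates M = (0, 0), B = (1, 0), R = (0, 1).
1. K is the centroid of triangle BMR ⇒ K = (1/3, 1/3)
2. T is the midpoint of MR ⇒ T = (0, 1/2)
3. S lies on line RK with RS:SK = 1:(-4) ⇒ S = (-1/9, 11/9)
4. F lies on line SB with SF:FB = 3:4 ⇒ F = (23/63, 44/63)
through T parallel to MB: direction (1, 0); meets FS at W = (6/11, 1/2)
W = F + t·(S−F) with t = -25/66

t = -25/66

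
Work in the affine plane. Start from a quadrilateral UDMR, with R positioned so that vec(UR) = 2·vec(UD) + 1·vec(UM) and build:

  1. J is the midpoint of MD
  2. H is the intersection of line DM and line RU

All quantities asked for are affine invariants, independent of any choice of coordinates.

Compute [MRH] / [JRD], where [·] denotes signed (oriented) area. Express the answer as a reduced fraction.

[MRH]:[JRD] = 4/3

Set U = (0, 0), D = (1, 0), M = (0, 1), R = (2, 1); any affine frame gives the same invariant.
1. J is the midpoint of MD ⇒ J = (1/2, 1/2)
2. H is the intersection of line DM and line RU ⇒ H = (2/3, 1/3)
2·[MRH] = -4/3, 2·[JRD] = -1
[MRH]:[JRD] = -4/3:-1 = 4/3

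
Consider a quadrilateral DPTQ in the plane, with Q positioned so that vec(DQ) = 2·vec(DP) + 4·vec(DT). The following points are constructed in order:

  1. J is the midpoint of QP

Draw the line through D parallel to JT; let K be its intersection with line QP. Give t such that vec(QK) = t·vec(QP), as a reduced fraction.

t = 4/5

Choose coordinates D = (0, 0), P = (1, 0), T = (0, 1), Q = (2, 4).
1. J is the midpoint of QP ⇒ J = (3/2, 2)
through D parallel to JT: direction (-3/2, -1); meets QP at K = (6/5, 4/5)
K = Q + t·(P−Q) with t = 4/5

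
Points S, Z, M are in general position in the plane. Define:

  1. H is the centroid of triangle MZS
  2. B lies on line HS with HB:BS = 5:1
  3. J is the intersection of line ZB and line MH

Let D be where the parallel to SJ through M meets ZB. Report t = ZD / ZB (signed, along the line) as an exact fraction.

t = 102/11

Choose coordinates S = (0, 0), Z = (1, 0), M = (0, 1).
1. H is the centroid of triangle MZS ⇒ H = (1/3, 1/3)
2. B lies on line HS with HB:BS = 5:1 ⇒ B = (1/18, 1/18)
3. J is the intersection of line ZB and line MH ⇒ J = (16/33, 1/33)
through M parallel to SJ: direction (16/33, 1/33); meets ZB at D = (-256/33, 17/33)
D = Z + t·(B−Z) with t = 102/11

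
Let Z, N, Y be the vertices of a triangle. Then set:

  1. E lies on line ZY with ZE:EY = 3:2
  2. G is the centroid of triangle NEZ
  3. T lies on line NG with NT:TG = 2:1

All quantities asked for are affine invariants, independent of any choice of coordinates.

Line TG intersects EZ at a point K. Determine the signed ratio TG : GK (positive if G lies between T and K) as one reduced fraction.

Work in coordinates with Z = (0, 0), N = (1, 0), Y = (0, 1).
1. E lies on line ZY with ZE:EY = 3:2 ⇒ E = (0, 3/5)
2. G is the centroid of triangle NEZ ⇒ G = (1/3, 1/5)
3. T lies on line NG with NT:TG = 2:1 ⇒ T = (5/9, 2/15)
line TG meets EZ at K = (0, 3/10)
G = T + t·(K−T) with t = 2/5, so TG:GK = 2/5:3/5

TG:GK = 2/3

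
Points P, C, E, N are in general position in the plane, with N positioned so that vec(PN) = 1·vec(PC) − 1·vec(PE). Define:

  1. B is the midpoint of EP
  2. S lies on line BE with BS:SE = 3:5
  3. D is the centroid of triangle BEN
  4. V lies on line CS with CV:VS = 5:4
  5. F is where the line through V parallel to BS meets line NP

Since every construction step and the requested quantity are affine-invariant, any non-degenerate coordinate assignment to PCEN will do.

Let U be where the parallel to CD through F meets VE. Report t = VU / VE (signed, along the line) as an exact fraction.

Assign P = (0, 0), C = (1, 0), E = (0, 1), N = (1, -1) — the answer is frame-independent, so this choice is without loss of generality.
1. B is the midpoint of EP ⇒ B = (0, 1/2)
2. S lies on line BE with BS:SE = 3:5 ⇒ S = (0, 11/16)
3. D is the centroid of triangle BEN ⇒ D = (1/3, 1/6)
4. V lies on line CS with CV:VS = 5:4 ⇒ V = (4/9, 55/144)
5. F is where the line through V parallel to BS meets line NP ⇒ F = (4/9, -4/9)
through F parallel to CD: direction (-2/3, 1/6); meets VE at U = (256/219, -137/219)
U = V + t·(E−V) with t = -119/73

t = -119/73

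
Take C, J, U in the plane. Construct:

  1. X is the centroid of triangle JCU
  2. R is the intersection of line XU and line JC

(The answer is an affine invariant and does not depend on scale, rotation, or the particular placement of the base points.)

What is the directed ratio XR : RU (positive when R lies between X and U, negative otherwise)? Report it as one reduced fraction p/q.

Assign C = (0, 0), J = (1, 0), U = (0, 1) — the answer is frame-independent, so this choice is without loss of generality.
1. X is the centroid of triangle JCU ⇒ X = (1/3, 1/3)
2. R is the intersection of line XU and line JC ⇒ R = (1/2, 0)
R = X + t·(U−X) with t = -1/2, so XR:RU = t:(1−t) = -1/2:3/2

XR:RU = -1/3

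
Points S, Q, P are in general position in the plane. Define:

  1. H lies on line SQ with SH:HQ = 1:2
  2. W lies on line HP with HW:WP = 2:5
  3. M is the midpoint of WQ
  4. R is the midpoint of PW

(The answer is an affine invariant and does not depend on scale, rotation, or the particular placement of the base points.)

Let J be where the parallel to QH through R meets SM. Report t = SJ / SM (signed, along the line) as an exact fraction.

t = 9/2

Assign S = (0, 0), Q = (1, 0), P = (0, 1) — the answer is frame-independent, so this choice is without loss of generality.
1. H lies on line SQ with SH:HQ = 1:2 ⇒ H = (1/3, 0)
2. W lies on line HP with HW:WP = 2:5 ⇒ W = (5/21, 2/7)
3. M is the midpoint of WQ ⇒ M = (13/21, 1/7)
4. R is the midpoint of PW ⇒ R = (5/42, 9/14)
through R parallel to QH: direction (-2/3, 0); meets SM at J = (39/14, 9/14)
J = S + t·(M−S) with t = 9/2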